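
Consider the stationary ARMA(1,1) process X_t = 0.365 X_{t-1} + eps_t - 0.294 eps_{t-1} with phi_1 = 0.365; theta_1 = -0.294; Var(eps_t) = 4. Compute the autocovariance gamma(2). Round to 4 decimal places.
\gamma(2) = 0.1068

Multiply the model equation by X_{t-k} and take expectations. With theta_0 = psi_0 = 1 and psi_j the MA(infinity) weights, this gives
  gamma(k) - sum_i phi_i gamma(k-i) = c_k,
  c_k = sigma^2 * sum_{j=k..q} theta_j psi_{j-k}   (c_k = 0 for k > q),
using gamma(-m) = gamma(m).
psi-weights needed (psi_j = theta_j + sum_i phi_i psi_{j-i}):
  psi_1 = theta_1 + phi_1 = -0.294 + (0.365) = 0.071
Right-hand sides:
  c_0 = sigma^2 (1 + theta_1 psi_1) = 4 * (1 + (-0.294)(0.071)) = 4 * 0.979126 = 3.916504
  c_1 = sigma^2 theta_1 = 4 * (-0.294) = -1.176
  c_2 = 0
Equations for k = 0 and k = 1 (AR order 1):
  gamma(0) = phi_1 gamma(1) + c_0
  gamma(1) = phi_1 gamma(0) + c_1
Substituting the second into the first: gamma(0) (1 - phi_1^2) = c_0 + phi_1 c_1, so
  gamma(0) = (c_0 + phi_1 c_1) / (1 - phi_1^2) = (3.916504 + (0.365)(-1.176)) / (1 - (0.365)^2) = 3.487264 / 0.866775 = 4.023263.
  gamma(1) = phi_1 gamma(0) + c_1 = (0.365)(4.023263) + (-1.176) = 0.292491.
For k = 2 (> q): gamma(2) = phi_1 gamma(1) = (0.365)(0.292491) = 0.106759.
Therefore gamma(2) = 0.1068 (to 4 decimal places).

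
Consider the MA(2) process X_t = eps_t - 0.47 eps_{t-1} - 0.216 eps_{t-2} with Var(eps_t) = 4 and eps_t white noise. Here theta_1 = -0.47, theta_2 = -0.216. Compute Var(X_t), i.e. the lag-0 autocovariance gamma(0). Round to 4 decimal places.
\gamma(0) = 5.0702

For an MA(q) process X_t = eps_t + sum_i theta_i eps_{t-i} with
Var(eps_t) = sigma^2, the variance is
  gamma(0) = sigma^2 * (1 + sum_i theta_i^2).
  sum_i theta_i^2 = (-0.47)^2 + (-0.216)^2 = 0.2209 + 0.046656 = 0.267556.
  gamma(0) = 4 * (1 + 0.267556) = 4 * 1.267556 = 5.070224, which rounds to 5.0702.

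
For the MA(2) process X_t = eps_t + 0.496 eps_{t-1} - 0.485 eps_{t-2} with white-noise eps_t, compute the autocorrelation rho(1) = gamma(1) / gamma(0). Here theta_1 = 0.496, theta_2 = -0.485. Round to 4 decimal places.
\rho(1) = 0.1724

For an MA(q) process with theta_0 = 1, the autocovariance is
  gamma(k) = sigma^2 * sum_{i=0..q-k} theta_i * theta_{i+k},
and rho(k) = gamma(k) / gamma(0). Sigma^2 cancels.
  numerator   = (1)*(0.496) + (0.496)*(-0.485) = 0.25544.
  denominator = (1)^2 + (0.496)^2 + (-0.485)^2 = 1.481241.
  rho(1) = 0.25544 / 1.481241 = 0.1724.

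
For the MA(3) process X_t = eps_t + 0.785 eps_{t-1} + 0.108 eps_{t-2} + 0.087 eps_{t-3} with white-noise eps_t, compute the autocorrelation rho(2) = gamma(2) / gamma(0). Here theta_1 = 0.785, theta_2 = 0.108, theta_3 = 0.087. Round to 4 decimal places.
\rho(2) = 0.1078

For an MA(q) process with theta_0 = 1, the autocovariance is
  gamma(k) = sigma^2 * sum_{i=0..q-k} theta_i * theta_{i+k},
and rho(k) = gamma(k) / gamma(0). Sigma^2 cancels.
  numerator   = (1)*(0.108) + (0.785)*(0.087) = 0.176295.
  denominator = (1)^2 + (0.785)^2 + (0.108)^2 + (0.087)^2 = 1.635458.
  rho(2) = 0.176295 / 1.635458 = 0.1078.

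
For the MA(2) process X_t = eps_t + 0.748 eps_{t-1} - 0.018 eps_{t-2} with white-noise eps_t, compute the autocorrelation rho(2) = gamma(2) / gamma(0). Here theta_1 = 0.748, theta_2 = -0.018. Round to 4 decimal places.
\rho(2) = -0.0115

For an MA(q) process with theta_0 = 1, the autocovariance is
  gamma(k) = sigma^2 * sum_{i=0..q-k} theta_i * theta_{i+k},
and rho(k) = gamma(k) / gamma(0). Sigma^2 cancels.
  numerator   = (1)*(-0.018) = -0.018.
  denominator = (1)^2 + (0.748)^2 + (-0.018)^2 = 1.559828.
  rho(2) = -0.018 / 1.559828 = -0.0115.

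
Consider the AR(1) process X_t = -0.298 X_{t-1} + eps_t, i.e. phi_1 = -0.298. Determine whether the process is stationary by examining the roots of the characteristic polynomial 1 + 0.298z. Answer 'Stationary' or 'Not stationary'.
\text{Stationary}

The AR(p) characteristic polynomial is P(z) = 1 + 0.298z.
Stationarity requires all roots to lie outside the unit circle, i.e. |z| > 1 for every root.
This is linear in z: 1 + (0.298) z = 0  =>  z = -1/(0.298) = -3.355705,  |z| = 3.355705.
Moduli of all roots: 3.3557.
All moduli strictly greater than 1? Yes.
Verdict: Stationary.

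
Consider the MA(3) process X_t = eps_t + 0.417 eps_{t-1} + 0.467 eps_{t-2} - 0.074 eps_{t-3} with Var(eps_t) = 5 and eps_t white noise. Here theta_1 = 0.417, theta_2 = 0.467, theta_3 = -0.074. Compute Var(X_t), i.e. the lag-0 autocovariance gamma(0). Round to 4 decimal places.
\gamma(0) = 6.9873

For an MA(q) process X_t = eps_t + sum_i theta_i eps_{t-i} with
Var(eps_t) = sigma^2, the variance is
  gamma(0) = sigma^2 * (1 + sum_i theta_i^2).
  sum_i theta_i^2 = (0.417)^2 + (0.467)^2 + (-0.074)^2 = 0.173889 + 0.218089 + 0.005476 = 0.397454.
  gamma(0) = 5 * (1 + 0.397454) = 5 * 1.397454 = 6.98727, which rounds to 6.9873.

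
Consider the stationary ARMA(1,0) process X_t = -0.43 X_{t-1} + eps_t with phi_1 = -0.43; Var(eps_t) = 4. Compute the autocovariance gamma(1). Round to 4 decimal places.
\gamma(1) = -2.1102

Multiply the model equation by X_{t-k} and take expectations. With theta_0 = psi_0 = 1 and psi_j the MA(infinity) weights, this gives
  gamma(k) - sum_i phi_i gamma(k-i) = c_k,
  c_k = sigma^2 * sum_{j=k..q} theta_j psi_{j-k}   (c_k = 0 for k > q),
using gamma(-m) = gamma(m).
Pure AR (q = 0): c_0 = sigma^2 = 4, c_k = 0 for k >= 1.
Equations for k = 0 and k = 1 (AR order 1):
  gamma(0) = phi_1 gamma(1) + c_0
  gamma(1) = phi_1 gamma(0) + c_1
Substituting the second into the first: gamma(0) (1 - phi_1^2) = c_0 + phi_1 c_1, so
  gamma(0) = c_0 / (1 - phi_1^2) = 4 / (1 - (-0.43)^2) = 4 / 0.8151 = 4.907373.
  gamma(1) = phi_1 gamma(0) = (-0.43)(4.907373) = -2.110171.
Therefore gamma(1) = -2.1102 (to 4 decimal places).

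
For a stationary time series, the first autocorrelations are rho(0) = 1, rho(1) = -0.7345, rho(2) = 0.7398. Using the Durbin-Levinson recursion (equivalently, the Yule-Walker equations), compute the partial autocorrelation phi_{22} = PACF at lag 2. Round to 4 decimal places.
\phi_{22} = 0.4350

The PACF at lag k is phi_{kk}, the last component of the solution
to the Yule-Walker system G_k phi = r_k where
  (G_k)_{ij} = rho(|i - j|), (r_k)_i = rho(i), i,j = 1..k.
Equivalently, Durbin-Levinson gives phi_{kk} iteratively:
  phi_{11} = rho(1)
  phi_{kk} = [rho(k) - sum_{j=1..k-1} phi_{k-1,j} rho(k-j)]
            / [1 - sum_{j=1..k-1} phi_{k-1,j} rho(j)],
  phi_{k,j} = phi_{k-1,j} - phi_{kk} phi_{k-1,k-j},  j = 1..k-1.
Step k = 1:
  phi_11 = rho(1) = -0.7345.
Step k = 2:
  phi_22 = [rho(2) - phi_11 rho(1)] / [1 - phi_11 rho(1)] = [0.7398 - (-0.7345)(-0.7345)] / [1 - (-0.7345)(-0.7345)]
         = 0.20030975 / 0.46050975 = 0.435.
Therefore phi_{22} = 0.4350.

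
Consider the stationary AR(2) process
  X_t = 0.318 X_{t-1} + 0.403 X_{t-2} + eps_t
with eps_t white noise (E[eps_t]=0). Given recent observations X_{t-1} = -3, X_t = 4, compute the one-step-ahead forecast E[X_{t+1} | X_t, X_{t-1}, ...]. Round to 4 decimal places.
E[X_{t+1} \mid \mathcal F_t] = 0.0630

For an AR(p) model X_t = c + sum_i phi_i X_{t-i} + eps_t, the
one-step-ahead conditional mean is
  E[X_{t+1} | X_t, ...] = c + sum_i phi_i X_{t+1-i}.
Substitute known values:
  E[X_{t+1} | ...] = (0.318) * (4) + (0.403) * (-3)
                   = 0.0630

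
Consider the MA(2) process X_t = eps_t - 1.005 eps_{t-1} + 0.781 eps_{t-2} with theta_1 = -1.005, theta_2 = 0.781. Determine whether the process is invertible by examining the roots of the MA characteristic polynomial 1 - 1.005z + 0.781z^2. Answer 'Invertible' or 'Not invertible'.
\text{Invertible}

The MA(q) characteristic polynomial is P(z) = 1 - 1.005z + 0.781z^2.
Invertibility requires all roots to lie outside the unit circle, i.e. |z| > 1 for every root.
Set 1 + (-1.005) z + (0.781) z^2 = 0, i.e. a z^2 + b z + c = 0 with a = 0.781, b = -1.005, c = 1.
Discriminant D = b^2 - 4ac = (-1.005)^2 - 4*(0.781)*1 = 1.010025 - (3.124) = -2.113975.
D < 0, so the roots are the complex-conjugate pair z = (-b +/- i sqrt(-D)) / (2a) = 0.6434 +/- 0.9308i.
For a conjugate pair |z|^2 = z * conj(z) = (product of roots) = c/a = 1/(0.781) = 1.28041, so |z| = sqrt(1.28041) = 1.1316 for both roots.
Moduli of all roots: 1.1316, 1.1316.
All moduli strictly greater than 1? Yes.
Verdict: Invertible.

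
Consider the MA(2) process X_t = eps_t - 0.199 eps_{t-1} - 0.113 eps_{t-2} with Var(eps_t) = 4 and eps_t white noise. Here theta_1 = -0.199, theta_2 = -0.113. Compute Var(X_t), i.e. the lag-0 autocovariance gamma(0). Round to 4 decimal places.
\gamma(0) = 4.2095

For an MA(q) process X_t = eps_t + sum_i theta_i eps_{t-i} with
Var(eps_t) = sigma^2, the variance is
  gamma(0) = sigma^2 * (1 + sum_i theta_i^2).
  sum_i theta_i^2 = (-0.199)^2 + (-0.113)^2 = 0.039601 + 0.012769 = 0.05237.
  gamma(0) = 4 * (1 + 0.05237) = 4 * 1.05237 = 4.20948, which rounds to 4.2095.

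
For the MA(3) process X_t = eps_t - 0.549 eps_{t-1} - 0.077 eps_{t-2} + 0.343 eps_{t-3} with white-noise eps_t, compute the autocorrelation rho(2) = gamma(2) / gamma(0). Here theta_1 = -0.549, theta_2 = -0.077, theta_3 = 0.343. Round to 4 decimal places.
\rho(2) = -0.1862

For an MA(q) process with theta_0 = 1, the autocovariance is
  gamma(k) = sigma^2 * sum_{i=0..q-k} theta_i * theta_{i+k},
and rho(k) = gamma(k) / gamma(0). Sigma^2 cancels.
  numerator   = (1)*(-0.077) + (-0.549)*(0.343) = -0.265307.
  denominator = (1)^2 + (-0.549)^2 + (-0.077)^2 + (0.343)^2 = 1.424979.
  rho(2) = -0.265307 / 1.424979 = -0.1862.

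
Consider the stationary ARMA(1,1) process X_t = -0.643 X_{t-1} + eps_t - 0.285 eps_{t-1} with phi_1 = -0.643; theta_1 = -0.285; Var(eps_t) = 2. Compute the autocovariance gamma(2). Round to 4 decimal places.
\gamma(2) = 2.4075

Multiply the model equation by X_{t-k} and take expectations. With theta_0 = psi_0 = 1 and psi_j the MA(infinity) weights, this gives
  gamma(k) - sum_i phi_i gamma(k-i) = c_k,
  c_k = sigma^2 * sum_{j=k..q} theta_j psi_{j-k}   (c_k = 0 for k > q),
using gamma(-m) = gamma(m).
psi-weights needed (psi_j = theta_j + sum_i phi_i psi_{j-i}):
  psi_1 = theta_1 + phi_1 = -0.285 + (-0.643) = -0.928
Right-hand sides:
  c_0 = sigma^2 (1 + theta_1 psi_1) = 2 * (1 + (-0.285)(-0.928)) = 2 * 1.26448 = 2.52896
  c_1 = sigma^2 theta_1 = 2 * (-0.285) = -0.57
  c_2 = 0
Equations for k = 0 and k = 1 (AR order 1):
  gamma(0) = phi_1 gamma(1) + c_0
  gamma(1) = phi_1 gamma(0) + c_1
Substituting the second into the first: gamma(0) (1 - phi_1^2) = c_0 + phi_1 c_1, so
  gamma(0) = (c_0 + phi_1 c_1) / (1 - phi_1^2) = (2.52896 + (-0.643)(-0.57)) / (1 - (-0.643)^2) = 2.89547 / 0.586551 = 4.936433.
  gamma(1) = phi_1 gamma(0) + c_1 = (-0.643)(4.936433) + (-0.57) = -3.744127.
For k = 2 (> q): gamma(2) = phi_1 gamma(1) = (-0.643)(-3.744127) = 2.407473.
Therefore gamma(2) = 2.4075 (to 4 decimal places).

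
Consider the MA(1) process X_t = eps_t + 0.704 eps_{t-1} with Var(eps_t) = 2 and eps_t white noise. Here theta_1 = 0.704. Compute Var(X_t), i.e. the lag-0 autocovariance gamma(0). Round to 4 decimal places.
\gamma(0) = 2.9912

For an MA(q) process X_t = eps_t + sum_i theta_i eps_{t-i} with
Var(eps_t) = sigma^2, the variance is
  gamma(0) = sigma^2 * (1 + sum_i theta_i^2).
  sum_i theta_i^2 = (0.704)^2 = 0.495616.
  gamma(0) = 2 * (1 + 0.495616) = 2 * 1.495616 = 2.991232, which rounds to 2.9912.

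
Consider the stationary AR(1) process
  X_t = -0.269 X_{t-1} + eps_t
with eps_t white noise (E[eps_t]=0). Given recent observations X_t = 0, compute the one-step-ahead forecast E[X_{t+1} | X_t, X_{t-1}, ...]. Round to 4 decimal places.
E[X_{t+1} \mid \mathcal F_t] = 0.0000

For an AR(p) model X_t = c + sum_i phi_i X_{t-i} + eps_t, the
one-step-ahead conditional mean is
  E[X_{t+1} | X_t, ...] = c + sum_i phi_i X_{t+1-i}.
Substitute known values:
  E[X_{t+1} | ...] = (-0.269) * (0)
                   = 0.0000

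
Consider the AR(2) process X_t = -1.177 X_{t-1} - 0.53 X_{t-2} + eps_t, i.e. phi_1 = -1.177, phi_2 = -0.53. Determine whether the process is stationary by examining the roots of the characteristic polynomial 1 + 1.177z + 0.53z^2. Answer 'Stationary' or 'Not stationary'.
\text{Stationary}

The AR(p) characteristic polynomial is P(z) = 1 + 1.177z + 0.53z^2.
Stationarity requires all roots to lie outside the unit circle, i.e. |z| > 1 for every root.
Set 1 + (1.177) z + (0.53) z^2 = 0, i.e. a z^2 + b z + c = 0 with a = 0.53, b = 1.177, c = 1.
Discriminant D = b^2 - 4ac = (1.177)^2 - 4*(0.53)*1 = 1.385329 - (2.12) = -0.734671.
D < 0, so the roots are the complex-conjugate pair z = (-b +/- i sqrt(-D)) / (2a) = -1.1104 +/- 0.8086i.
For a conjugate pair |z|^2 = z * conj(z) = (product of roots) = c/a = 1/(0.53) = 1.886792, so |z| = sqrt(1.886792) = 1.3736 for both roots.
Moduli of all roots: 1.3736, 1.3736.
All moduli strictly greater than 1? Yes.
Verdict: Stationary.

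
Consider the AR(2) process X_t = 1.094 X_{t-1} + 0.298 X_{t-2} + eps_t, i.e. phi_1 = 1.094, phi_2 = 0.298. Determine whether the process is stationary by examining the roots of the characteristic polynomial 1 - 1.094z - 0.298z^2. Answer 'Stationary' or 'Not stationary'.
\text{Not stationary}

The AR(p) characteristic polynomial is P(z) = 1 - 1.094z - 0.298z^2.
Stationarity requires all roots to lie outside the unit circle, i.e. |z| > 1 for every root.
Set 1 + (-1.094) z + (-0.298) z^2 = 0, i.e. a z^2 + b z + c = 0 with a = -0.298, b = -1.094, c = 1.
Discriminant D = b^2 - 4ac = (-1.094)^2 - 4*(-0.298)*1 = 1.196836 - (-1.192) = 2.388836.
D >= 0, so the roots are real: z = (-b +/- sqrt(D)) / (2a) = (1.094 +/- 1.545586) / (-0.596).
  z_1 = (1.094 + 1.545586) / (-0.596) = -4.4288,   |z_1| = 4.4288.
  z_2 = (1.094 - 1.545586) / (-0.596) = 0.7577,   |z_2| = 0.7577.
Moduli of all roots: 4.4288, 0.7577.
All moduli strictly greater than 1? No.
Verdict: Not stationary.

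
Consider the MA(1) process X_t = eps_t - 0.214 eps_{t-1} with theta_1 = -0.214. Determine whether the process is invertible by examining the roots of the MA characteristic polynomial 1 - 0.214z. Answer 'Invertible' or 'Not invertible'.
\text{Invertible}

The MA(q) characteristic polynomial is P(z) = 1 - 0.214z.
Invertibility requires all roots to lie outside the unit circle, i.e. |z| > 1 for every root.
This is linear in z: 1 + (-0.214) z = 0  =>  z = -1/(-0.214) = 4.672897,  |z| = 4.672897.
Moduli of all roots: 4.6729.
All moduli strictly greater than 1? Yes.
Verdict: Invertible.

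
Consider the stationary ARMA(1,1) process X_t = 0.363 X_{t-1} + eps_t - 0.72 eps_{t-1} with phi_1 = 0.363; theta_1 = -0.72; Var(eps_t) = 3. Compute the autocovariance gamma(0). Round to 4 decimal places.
\gamma(0) = 3.4404

Multiply the model equation by X_{t-k} and take expectations. With theta_0 = psi_0 = 1 and psi_j the MA(infinity) weights, this gives
  gamma(k) - sum_i phi_i gamma(k-i) = c_k,
  c_k = sigma^2 * sum_{j=k..q} theta_j psi_{j-k}   (c_k = 0 for k > q),
using gamma(-m) = gamma(m).
psi-weights needed (psi_j = theta_j + sum_i phi_i psi_{j-i}):
  psi_1 = theta_1 + phi_1 = -0.72 + (0.363) = -0.357
Right-hand sides:
  c_0 = sigma^2 (1 + theta_1 psi_1) = 3 * (1 + (-0.72)(-0.357)) = 3 * 1.25704 = 3.77112
  c_1 = sigma^2 theta_1 = 3 * (-0.72) = -2.16
  c_2 = 0
Equations for k = 0 and k = 1 (AR order 1):
  gamma(0) = phi_1 gamma(1) + c_0
  gamma(1) = phi_1 gamma(0) + c_1
Substituting the second into the first: gamma(0) (1 - phi_1^2) = c_0 + phi_1 c_1, so
  gamma(0) = (c_0 + phi_1 c_1) / (1 - phi_1^2) = (3.77112 + (0.363)(-2.16)) / (1 - (0.363)^2) = 2.98704 / 0.868231 = 3.440375.
Therefore gamma(0) = 3.4404 (to 4 decimal places).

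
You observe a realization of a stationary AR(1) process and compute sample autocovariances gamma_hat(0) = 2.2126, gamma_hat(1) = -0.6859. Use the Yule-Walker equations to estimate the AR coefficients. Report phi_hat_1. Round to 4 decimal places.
\hat\phi_{1} = -0.3100

The Yule-Walker equations for an AR(p) process read, in matrix form,
  Gamma_p phi = r_p,   with   (Gamma_p)_{ij} = gamma(|i - j|),
                       (r_p)_i = gamma(i),   i,j = 1..p.
Substitute the sample gammas (Toeplitz matrix and right-hand side of size 1):
  Gamma_p = [[2.2126]]
  r_p     = [-0.6859]
With p = 1 this is the single equation gamma(0) phi_1 = gamma(1):
  phi_hat_1 = gamma(1) / gamma(0) = -0.6859 / 2.2126 = -0.3100.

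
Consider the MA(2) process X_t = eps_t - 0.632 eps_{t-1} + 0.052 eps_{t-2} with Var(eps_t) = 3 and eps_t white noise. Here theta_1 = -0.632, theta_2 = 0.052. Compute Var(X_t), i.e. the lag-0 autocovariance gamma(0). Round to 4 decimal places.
\gamma(0) = 4.2064

For an MA(q) process X_t = eps_t + sum_i theta_i eps_{t-i} with
Var(eps_t) = sigma^2, the variance is
  gamma(0) = sigma^2 * (1 + sum_i theta_i^2).
  sum_i theta_i^2 = (-0.632)^2 + (0.052)^2 = 0.399424 + 0.002704 = 0.402128.
  gamma(0) = 3 * (1 + 0.402128) = 3 * 1.402128 = 4.206384, which rounds to 4.2064.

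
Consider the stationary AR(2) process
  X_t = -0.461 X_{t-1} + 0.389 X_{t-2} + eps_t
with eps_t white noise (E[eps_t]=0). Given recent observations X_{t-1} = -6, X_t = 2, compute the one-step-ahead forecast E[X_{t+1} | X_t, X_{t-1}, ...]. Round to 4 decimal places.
E[X_{t+1} \mid \mathcal F_t] = -3.2560

For an AR(p) model X_t = c + sum_i phi_i X_{t-i} + eps_t, the
one-step-ahead conditional mean is
  E[X_{t+1} | X_t, ...] = c + sum_i phi_i X_{t+1-i}.
Substitute known values:
  E[X_{t+1} | ...] = (-0.461) * (2) + (0.389) * (-6)
                   = -3.2560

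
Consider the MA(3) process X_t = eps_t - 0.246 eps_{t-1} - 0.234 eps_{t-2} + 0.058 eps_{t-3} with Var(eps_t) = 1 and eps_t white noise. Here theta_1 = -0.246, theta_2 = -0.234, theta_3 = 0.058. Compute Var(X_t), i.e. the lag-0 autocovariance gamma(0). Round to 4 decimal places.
\gamma(0) = 1.1186

For an MA(q) process X_t = eps_t + sum_i theta_i eps_{t-i} with
Var(eps_t) = sigma^2, the variance is
  gamma(0) = sigma^2 * (1 + sum_i theta_i^2).
  sum_i theta_i^2 = (-0.246)^2 + (-0.234)^2 + (0.058)^2 = 0.060516 + 0.054756 + 0.003364 = 0.118636.
  gamma(0) = 1 * (1 + 0.118636) = 1 * 1.118636 = 1.118636, which rounds to 1.1186.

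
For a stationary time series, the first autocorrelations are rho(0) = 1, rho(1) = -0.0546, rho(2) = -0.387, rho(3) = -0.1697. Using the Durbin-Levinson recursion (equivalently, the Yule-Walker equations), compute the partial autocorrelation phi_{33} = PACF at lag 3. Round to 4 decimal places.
\phi_{33} = -0.2611

The PACF at lag k is phi_{kk}, the last component of the solution
to the Yule-Walker system G_k phi = r_k where
  (G_k)_{ij} = rho(|i - j|), (r_k)_i = rho(i), i,j = 1..k.
Equivalently, Durbin-Levinson gives phi_{kk} iteratively:
  phi_{11} = rho(1)
  phi_{kk} = [rho(k) - sum_{j=1..k-1} phi_{k-1,j} rho(k-j)]
            / [1 - sum_{j=1..k-1} phi_{k-1,j} rho(j)],
  phi_{k,j} = phi_{k-1,j} - phi_{kk} phi_{k-1,k-j},  j = 1..k-1.
Step k = 1:
  phi_11 = rho(1) = -0.0546.
Step k = 2:
  phi_22 = [rho(2) - phi_11 rho(1)] / [1 - phi_11 rho(1)] = [-0.387 - (-0.0546)(-0.0546)] / [1 - (-0.0546)(-0.0546)]
         = -0.38998116 / 0.99701884 = -0.391147.
  Update: phi_21 = phi_11 - phi_22 phi_11 = -0.0546 - (-0.391147)(-0.0546) = -0.075957.
Step k = 3:
  phi_33 = [rho(3) - phi_21 rho(2) - phi_22 rho(1)] / [1 - phi_21 rho(1) - phi_22 rho(2)]
    numerator   = -0.1697 - (-0.075957)(-0.387) - (-0.391147)(-0.0546) = -0.22045186
    denominator = 1 - (-0.075957)(-0.0546) - (-0.391147)(-0.387) = 0.84447879
  phi_33 = -0.22045186 / 0.84447879 = -0.2611.
Therefore phi_{33} = -0.2611.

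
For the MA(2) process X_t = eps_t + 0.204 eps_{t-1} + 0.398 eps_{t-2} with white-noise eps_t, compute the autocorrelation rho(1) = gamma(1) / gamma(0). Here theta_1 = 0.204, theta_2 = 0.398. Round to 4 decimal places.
\rho(1) = 0.2377

For an MA(q) process with theta_0 = 1, the autocovariance is
  gamma(k) = sigma^2 * sum_{i=0..q-k} theta_i * theta_{i+k},
and rho(k) = gamma(k) / gamma(0). Sigma^2 cancels.
  numerator   = (1)*(0.204) + (0.204)*(0.398) = 0.285192.
  denominator = (1)^2 + (0.204)^2 + (0.398)^2 = 1.20002.
  rho(1) = 0.285192 / 1.20002 = 0.2377.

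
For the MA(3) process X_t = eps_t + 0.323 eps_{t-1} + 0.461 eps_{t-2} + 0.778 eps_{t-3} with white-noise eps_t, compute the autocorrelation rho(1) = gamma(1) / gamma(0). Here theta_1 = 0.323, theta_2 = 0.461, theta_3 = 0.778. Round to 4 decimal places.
\rho(1) = 0.4321

For an MA(q) process with theta_0 = 1, the autocovariance is
  gamma(k) = sigma^2 * sum_{i=0..q-k} theta_i * theta_{i+k},
and rho(k) = gamma(k) / gamma(0). Sigma^2 cancels.
  numerator   = (1)*(0.323) + (0.323)*(0.461) + (0.461)*(0.778) = 0.830561.
  denominator = (1)^2 + (0.323)^2 + (0.461)^2 + (0.778)^2 = 1.922134.
  rho(1) = 0.830561 / 1.922134 = 0.4321.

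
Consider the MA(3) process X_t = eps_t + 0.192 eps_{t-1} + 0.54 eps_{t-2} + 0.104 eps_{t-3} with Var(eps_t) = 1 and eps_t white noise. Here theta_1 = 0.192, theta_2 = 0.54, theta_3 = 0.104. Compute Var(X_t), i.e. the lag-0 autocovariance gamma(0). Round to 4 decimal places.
\gamma(0) = 1.3393

For an MA(q) process X_t = eps_t + sum_i theta_i eps_{t-i} with
Var(eps_t) = sigma^2, the variance is
  gamma(0) = sigma^2 * (1 + sum_i theta_i^2).
  sum_i theta_i^2 = (0.192)^2 + (0.54)^2 + (0.104)^2 = 0.036864 + 0.2916 + 0.010816 = 0.33928.
  gamma(0) = 1 * (1 + 0.33928) = 1 * 1.33928 = 1.33928, which rounds to 1.3393.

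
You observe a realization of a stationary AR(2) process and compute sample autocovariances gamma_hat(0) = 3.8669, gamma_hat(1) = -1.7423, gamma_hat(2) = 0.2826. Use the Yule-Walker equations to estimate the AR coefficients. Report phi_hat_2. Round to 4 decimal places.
\hat\phi_{2} = -0.1630

The Yule-Walker equations for an AR(p) process read, in matrix form,
  Gamma_p phi = r_p,   with   (Gamma_p)_{ij} = gamma(|i - j|),
                       (r_p)_i = gamma(i),   i,j = 1..p.
Substitute the sample gammas (Toeplitz matrix and right-hand side of size 2):
  Gamma_p = [[3.8669, -1.7423], [-1.7423, 3.8669]]
  r_p     = [-1.7423, 0.2826]
Written out:
  3.8669 phi_1 - 1.7423 phi_2 = -1.7423
  -1.7423 phi_1 + 3.8669 phi_2 = 0.2826
Solve by Cramer's rule:
  det = gamma(0)^2 - gamma(1)^2 = (3.8669)^2 - (-1.7423)^2 = 14.95291561 - 3.03560929 = 11.91730632
  phi_hat_1 = [gamma(1) gamma(0) - gamma(1) gamma(2)] / det = [(-1.7423)(3.8669) - (-1.7423)(0.2826)] / 11.91730632 = -6.24492589 / 11.91730632 = -0.524
  phi_hat_2 = [gamma(0) gamma(2) - gamma(1)^2] / det = [(3.8669)(0.2826) - (-1.7423)^2] / 11.91730632 = -1.94282335 / 11.91730632 = -0.163
So phi_hat = [-0.5240, -0.1630].
Therefore phi_hat_2 = -0.1630.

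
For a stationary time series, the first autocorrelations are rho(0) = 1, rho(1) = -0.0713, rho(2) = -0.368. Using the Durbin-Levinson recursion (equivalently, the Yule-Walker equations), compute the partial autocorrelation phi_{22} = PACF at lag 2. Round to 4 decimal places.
\phi_{22} = -0.3750

The PACF at lag k is phi_{kk}, the last component of the solution
to the Yule-Walker system G_k phi = r_k where
  (G_k)_{ij} = rho(|i - j|), (r_k)_i = rho(i), i,j = 1..k.
Equivalently, Durbin-Levinson gives phi_{kk} iteratively:
  phi_{11} = rho(1)
  phi_{kk} = [rho(k) - sum_{j=1..k-1} phi_{k-1,j} rho(k-j)]
            / [1 - sum_{j=1..k-1} phi_{k-1,j} rho(j)],
  phi_{k,j} = phi_{k-1,j} - phi_{kk} phi_{k-1,k-j},  j = 1..k-1.
Step k = 1:
  phi_11 = rho(1) = -0.0713.
Step k = 2:
  phi_22 = [rho(2) - phi_11 rho(1)] / [1 - phi_11 rho(1)] = [-0.368 - (-0.0713)(-0.0713)] / [1 - (-0.0713)(-0.0713)]
         = -0.37308369 / 0.99491631 = -0.375.
Therefore phi_{22} = -0.3750.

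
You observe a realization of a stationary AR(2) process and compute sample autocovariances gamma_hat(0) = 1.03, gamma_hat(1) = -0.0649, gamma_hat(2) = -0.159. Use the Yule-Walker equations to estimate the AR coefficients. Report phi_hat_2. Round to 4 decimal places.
\hat\phi_{2} = -0.1590

The Yule-Walker equations for an AR(p) process read, in matrix form,
  Gamma_p phi = r_p,   with   (Gamma_p)_{ij} = gamma(|i - j|),
                       (r_p)_i = gamma(i),   i,j = 1..p.
Substitute the sample gammas (Toeplitz matrix and right-hand side of size 2):
  Gamma_p = [[1.03, -0.0649], [-0.0649, 1.03]]
  r_p     = [-0.0649, -0.159]
Written out:
  1.03 phi_1 - 0.0649 phi_2 = -0.0649
  -0.0649 phi_1 + 1.03 phi_2 = -0.159
Solve by Cramer's rule:
  det = gamma(0)^2 - gamma(1)^2 = (1.03)^2 - (-0.0649)^2 = 1.0609 - 0.00421201 = 1.05668799
  phi_hat_1 = [gamma(1) gamma(0) - gamma(1) gamma(2)] / det = [(-0.0649)(1.03) - (-0.0649)(-0.159)] / 1.05668799 = -0.0771661 / 1.05668799 = -0.073
  phi_hat_2 = [gamma(0) gamma(2) - gamma(1)^2] / det = [(1.03)(-0.159) - (-0.0649)^2] / 1.05668799 = -0.16798201 / 1.05668799 = -0.159
So phi_hat = [-0.0730, -0.1590].
Therefore phi_hat_2 = -0.1590.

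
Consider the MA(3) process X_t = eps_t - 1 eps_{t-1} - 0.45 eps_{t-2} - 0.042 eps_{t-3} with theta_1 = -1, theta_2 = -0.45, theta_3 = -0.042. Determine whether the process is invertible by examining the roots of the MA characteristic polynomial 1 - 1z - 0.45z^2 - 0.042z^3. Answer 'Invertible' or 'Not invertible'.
\text{Not invertible}

The MA(q) characteristic polynomial is P(z) = 1 - 1z - 0.45z^2 - 0.042z^3.
Invertibility requires all roots to lie outside the unit circle, i.e. |z| > 1 for every root.
Degree 3: look for a simple real root z0 first, then factor out (1 - z/z0) and solve the remaining quadratic.
Testing z0 = -5: P(-5) = 1 + (-1)(-5) + (-0.45)(-5)^2 + (-0.042)(-5)^3
  = 1 + (5) + (-11.25) + (5.25) = 0.  So z_0 = -5 is a root, |z_0| = 5.
Divide out the factor (1 + 0.2 z) = (1 - z/z0) (since 1/z0 = -0.2):
  P(z) = (1 + 0.2 z)(1 + (-1.2) z + (-0.21) z^2)
  [check: z-coef -1.2 - (-0.2) = -1; z^2-coef -0.21 - (-0.2)(-1.2) = -0.45; z^3-coef -(-0.2)(-0.21) = -0.042.]
Remaining roots from the quadratic factor 1 + (-1.2) z + (-0.21) z^2:
  Set 1 + (-1.2) z + (-0.21) z^2 = 0, i.e. a z^2 + b z + c = 0 with a = -0.21, b = -1.2, c = 1.
  Discriminant D = b^2 - 4ac = (-1.2)^2 - 4*(-0.21)*1 = 1.44 - (-0.84) = 2.28.
  D >= 0, so the roots are real: z = (-b +/- sqrt(D)) / (2a) = (1.2 +/- 1.509967) / (-0.42).
    z_1 = (1.2 + 1.509967) / (-0.42) = -6.4523,   |z_1| = 6.4523.
    z_2 = (1.2 - 1.509967) / (-0.42) = 0.738,   |z_2| = 0.738.
Moduli of all roots: 5.0000, 6.4523, 0.7380.
All moduli strictly greater than 1? No.
Verdict: Not invertible.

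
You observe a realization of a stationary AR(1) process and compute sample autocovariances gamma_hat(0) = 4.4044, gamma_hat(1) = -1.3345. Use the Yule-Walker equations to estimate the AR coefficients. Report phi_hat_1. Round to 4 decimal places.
\hat\phi_{1} = -0.3030

The Yule-Walker equations for an AR(p) process read, in matrix form,
  Gamma_p phi = r_p,   with   (Gamma_p)_{ij} = gamma(|i - j|),
                       (r_p)_i = gamma(i),   i,j = 1..p.
Substitute the sample gammas (Toeplitz matrix and right-hand side of size 1):
  Gamma_p = [[4.4044]]
  r_p     = [-1.3345]
With p = 1 this is the single equation gamma(0) phi_1 = gamma(1):
  phi_hat_1 = gamma(1) / gamma(0) = -1.3345 / 4.4044 = -0.3030.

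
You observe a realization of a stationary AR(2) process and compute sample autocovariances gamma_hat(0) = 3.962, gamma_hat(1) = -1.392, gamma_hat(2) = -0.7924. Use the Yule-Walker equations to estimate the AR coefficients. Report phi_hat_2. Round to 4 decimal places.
\hat\phi_{2} = -0.3690

The Yule-Walker equations for an AR(p) process read, in matrix form,
  Gamma_p phi = r_p,   with   (Gamma_p)_{ij} = gamma(|i - j|),
                       (r_p)_i = gamma(i),   i,j = 1..p.
Substitute the sample gammas (Toeplitz matrix and right-hand side of size 2):
  Gamma_p = [[3.962, -1.392], [-1.392, 3.962]]
  r_p     = [-1.392, -0.7924]
Written out:
  3.962 phi_1 - 1.392 phi_2 = -1.392
  -1.392 phi_1 + 3.962 phi_2 = -0.7924
Solve by Cramer's rule:
  det = gamma(0)^2 - gamma(1)^2 = (3.962)^2 - (-1.392)^2 = 15.697444 - 1.937664 = 13.75978
  phi_hat_1 = [gamma(1) gamma(0) - gamma(1) gamma(2)] / det = [(-1.392)(3.962) - (-1.392)(-0.7924)] / 13.75978 = -6.6181248 / 13.75978 = -0.481
  phi_hat_2 = [gamma(0) gamma(2) - gamma(1)^2] / det = [(3.962)(-0.7924) - (-1.392)^2] / 13.75978 = -5.0771528 / 13.75978 = -0.369
So phi_hat = [-0.4810, -0.3690].
Therefore phi_hat_2 = -0.3690.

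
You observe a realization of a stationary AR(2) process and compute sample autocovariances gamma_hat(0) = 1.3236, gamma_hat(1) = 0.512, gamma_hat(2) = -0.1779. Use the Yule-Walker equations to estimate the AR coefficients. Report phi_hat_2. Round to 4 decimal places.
\hat\phi_{2} = -0.3340

The Yule-Walker equations for an AR(p) process read, in matrix form,
  Gamma_p phi = r_p,   with   (Gamma_p)_{ij} = gamma(|i - j|),
                       (r_p)_i = gamma(i),   i,j = 1..p.
Substitute the sample gammas (Toeplitz matrix and right-hand side of size 2):
  Gamma_p = [[1.3236, 0.512], [0.512, 1.3236]]
  r_p     = [0.512, -0.1779]
Written out:
  1.3236 phi_1 + 0.512 phi_2 = 0.512
  0.512 phi_1 + 1.3236 phi_2 = -0.1779
Solve by Cramer's rule:
  det = gamma(0)^2 - gamma(1)^2 = (1.3236)^2 - (0.512)^2 = 1.75191696 - 0.262144 = 1.48977296
  phi_hat_1 = [gamma(1) gamma(0) - gamma(1) gamma(2)] / det = [(0.512)(1.3236) - (0.512)(-0.1779)] / 1.48977296 = 0.768768 / 1.48977296 = 0.516
  phi_hat_2 = [gamma(0) gamma(2) - gamma(1)^2] / det = [(1.3236)(-0.1779) - (0.512)^2] / 1.48977296 = -0.49761244 / 1.48977296 = -0.334
So phi_hat = [0.5160, -0.3340].
Therefore phi_hat_2 = -0.3340.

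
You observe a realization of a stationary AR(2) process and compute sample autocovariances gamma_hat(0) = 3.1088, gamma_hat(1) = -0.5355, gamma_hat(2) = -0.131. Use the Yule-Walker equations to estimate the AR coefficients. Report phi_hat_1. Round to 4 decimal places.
\hat\phi_{1} = -0.1850

The Yule-Walker equations for an AR(p) process read, in matrix form,
  Gamma_p phi = r_p,   with   (Gamma_p)_{ij} = gamma(|i - j|),
                       (r_p)_i = gamma(i),   i,j = 1..p.
Substitute the sample gammas (Toeplitz matrix and right-hand side of size 2):
  Gamma_p = [[3.1088, -0.5355], [-0.5355, 3.1088]]
  r_p     = [-0.5355, -0.131]
Written out:
  3.1088 phi_1 - 0.5355 phi_2 = -0.5355
  -0.5355 phi_1 + 3.1088 phi_2 = -0.131
Solve by Cramer's rule:
  det = gamma(0)^2 - gamma(1)^2 = (3.1088)^2 - (-0.5355)^2 = 9.66463744 - 0.28676025 = 9.37787719
  phi_hat_1 = [gamma(1) gamma(0) - gamma(1) gamma(2)] / det = [(-0.5355)(3.1088) - (-0.5355)(-0.131)] / 9.37787719 = -1.7349129 / 9.37787719 = -0.185
  phi_hat_2 = [gamma(0) gamma(2) - gamma(1)^2] / det = [(3.1088)(-0.131) - (-0.5355)^2] / 9.37787719 = -0.69401305 / 9.37787719 = -0.074
So phi_hat = [-0.1850, -0.0740].
Therefore phi_hat_1 = -0.1850.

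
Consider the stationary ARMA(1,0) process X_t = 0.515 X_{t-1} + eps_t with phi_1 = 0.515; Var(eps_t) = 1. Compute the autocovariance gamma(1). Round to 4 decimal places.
\gamma(1) = 0.7009

Multiply the model equation by X_{t-k} and take expectations. With theta_0 = psi_0 = 1 and psi_j the MA(infinity) weights, this gives
  gamma(k) - sum_i phi_i gamma(k-i) = c_k,
  c_k = sigma^2 * sum_{j=k..q} theta_j psi_{j-k}   (c_k = 0 for k > q),
using gamma(-m) = gamma(m).
Pure AR (q = 0): c_0 = sigma^2 = 1, c_k = 0 for k >= 1.
Equations for k = 0 and k = 1 (AR order 1):
  gamma(0) = phi_1 gamma(1) + c_0
  gamma(1) = phi_1 gamma(0) + c_1
Substituting the second into the first: gamma(0) (1 - phi_1^2) = c_0 + phi_1 c_1, so
  gamma(0) = c_0 / (1 - phi_1^2) = 1 / (1 - (0.515)^2) = 1 / 0.734775 = 1.360961.
  gamma(1) = phi_1 gamma(0) = (0.515)(1.360961) = 0.700895.
Therefore gamma(1) = 0.7009 (to 4 decimal places).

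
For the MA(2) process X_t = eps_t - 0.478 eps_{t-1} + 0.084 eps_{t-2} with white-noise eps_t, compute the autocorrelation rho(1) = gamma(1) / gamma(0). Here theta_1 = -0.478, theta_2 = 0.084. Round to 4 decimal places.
\rho(1) = -0.4194

For an MA(q) process with theta_0 = 1, the autocovariance is
  gamma(k) = sigma^2 * sum_{i=0..q-k} theta_i * theta_{i+k},
and rho(k) = gamma(k) / gamma(0). Sigma^2 cancels.
  numerator   = (1)*(-0.478) + (-0.478)*(0.084) = -0.518152.
  denominator = (1)^2 + (-0.478)^2 + (0.084)^2 = 1.23554.
  rho(1) = -0.518152 / 1.23554 = -0.4194.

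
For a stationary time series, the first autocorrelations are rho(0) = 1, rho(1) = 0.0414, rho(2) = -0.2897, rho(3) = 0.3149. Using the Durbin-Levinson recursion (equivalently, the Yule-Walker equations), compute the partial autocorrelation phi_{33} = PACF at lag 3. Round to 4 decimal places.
\phi_{33} = 0.3750

The PACF at lag k is phi_{kk}, the last component of the solution
to the Yule-Walker system G_k phi = r_k where
  (G_k)_{ij} = rho(|i - j|), (r_k)_i = rho(i), i,j = 1..k.
Equivalently, Durbin-Levinson gives phi_{kk} iteratively:
  phi_{11} = rho(1)
  phi_{kk} = [rho(k) - sum_{j=1..k-1} phi_{k-1,j} rho(k-j)]
            / [1 - sum_{j=1..k-1} phi_{k-1,j} rho(j)],
  phi_{k,j} = phi_{k-1,j} - phi_{kk} phi_{k-1,k-j},  j = 1..k-1.
Step k = 1:
  phi_11 = rho(1) = 0.0414.
Step k = 2:
  phi_22 = [rho(2) - phi_11 rho(1)] / [1 - phi_11 rho(1)] = [-0.2897 - (0.0414)(0.0414)] / [1 - (0.0414)(0.0414)]
         = -0.29141396 / 0.99828604 = -0.291914.
  Update: phi_21 = phi_11 - phi_22 phi_11 = 0.0414 - (-0.291914)(0.0414) = 0.053485.
Step k = 3:
  phi_33 = [rho(3) - phi_21 rho(2) - phi_22 rho(1)] / [1 - phi_21 rho(1) - phi_22 rho(2)]
    numerator   = 0.3149 - (0.053485)(-0.2897) - (-0.291914)(0.0414) = 0.34247993
    denominator = 1 - (0.053485)(0.0414) - (-0.291914)(-0.2897) = 0.91321814
  phi_33 = 0.34247993 / 0.91321814 = 0.375.
Therefore phi_{33} = 0.3750.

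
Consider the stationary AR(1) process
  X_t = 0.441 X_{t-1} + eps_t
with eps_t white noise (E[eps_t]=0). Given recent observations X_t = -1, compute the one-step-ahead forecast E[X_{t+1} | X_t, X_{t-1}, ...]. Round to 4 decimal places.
E[X_{t+1} \mid \mathcal F_t] = -0.4410

For an AR(p) model X_t = c + sum_i phi_i X_{t-i} + eps_t, the
one-step-ahead conditional mean is
  E[X_{t+1} | X_t, ...] = c + sum_i phi_i X_{t+1-i}.
Substitute known values:
  E[X_{t+1} | ...] = (0.441) * (-1)
                   = -0.4410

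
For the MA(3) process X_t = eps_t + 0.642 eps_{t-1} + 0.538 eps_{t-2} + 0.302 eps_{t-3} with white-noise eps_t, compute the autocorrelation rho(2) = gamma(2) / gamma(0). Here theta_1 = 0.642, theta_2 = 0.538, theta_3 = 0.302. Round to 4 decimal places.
\rho(2) = 0.4082

For an MA(q) process with theta_0 = 1, the autocovariance is
  gamma(k) = sigma^2 * sum_{i=0..q-k} theta_i * theta_{i+k},
and rho(k) = gamma(k) / gamma(0). Sigma^2 cancels.
  numerator   = (1)*(0.538) + (0.642)*(0.302) = 0.731884.
  denominator = (1)^2 + (0.642)^2 + (0.538)^2 + (0.302)^2 = 1.792812.
  rho(2) = 0.731884 / 1.792812 = 0.4082.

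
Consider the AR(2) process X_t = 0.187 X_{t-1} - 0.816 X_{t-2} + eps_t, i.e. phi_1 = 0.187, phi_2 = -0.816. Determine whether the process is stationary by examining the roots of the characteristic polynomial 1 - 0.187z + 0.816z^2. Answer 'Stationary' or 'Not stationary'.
\text{Stationary}

The AR(p) characteristic polynomial is P(z) = 1 - 0.187z + 0.816z^2.
Stationarity requires all roots to lie outside the unit circle, i.e. |z| > 1 for every root.
Set 1 + (-0.187) z + (0.816) z^2 = 0, i.e. a z^2 + b z + c = 0 with a = 0.816, b = -0.187, c = 1.
Discriminant D = b^2 - 4ac = (-0.187)^2 - 4*(0.816)*1 = 0.034969 - (3.264) = -3.229031.
D < 0, so the roots are the complex-conjugate pair z = (-b +/- i sqrt(-D)) / (2a) = 0.1146 +/- 1.1011i.
For a conjugate pair |z|^2 = z * conj(z) = (product of roots) = c/a = 1/(0.816) = 1.22549, so |z| = sqrt(1.22549) = 1.107 for both roots.
Moduli of all roots: 1.1070, 1.1070.
All moduli strictly greater than 1? Yes.
Verdict: Stationary.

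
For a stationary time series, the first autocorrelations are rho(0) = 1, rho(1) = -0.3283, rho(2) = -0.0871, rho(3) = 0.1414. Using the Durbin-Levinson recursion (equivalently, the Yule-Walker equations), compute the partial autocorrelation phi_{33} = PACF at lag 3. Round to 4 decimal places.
\phi_{33} = 0.0410

The PACF at lag k is phi_{kk}, the last component of the solution
to the Yule-Walker system G_k phi = r_k where
  (G_k)_{ij} = rho(|i - j|), (r_k)_i = rho(i), i,j = 1..k.
Equivalently, Durbin-Levinson gives phi_{kk} iteratively:
  phi_{11} = rho(1)
  phi_{kk} = [rho(k) - sum_{j=1..k-1} phi_{k-1,j} rho(k-j)]
            / [1 - sum_{j=1..k-1} phi_{k-1,j} rho(j)],
  phi_{k,j} = phi_{k-1,j} - phi_{kk} phi_{k-1,k-j},  j = 1..k-1.
Step k = 1:
  phi_11 = rho(1) = -0.3283.
Step k = 2:
  phi_22 = [rho(2) - phi_11 rho(1)] / [1 - phi_11 rho(1)] = [-0.0871 - (-0.3283)(-0.3283)] / [1 - (-0.3283)(-0.3283)]
         = -0.19488089 / 0.89221911 = -0.218423.
  Update: phi_21 = phi_11 - phi_22 phi_11 = -0.3283 - (-0.218423)(-0.3283) = -0.400008.
Step k = 3:
  phi_33 = [rho(3) - phi_21 rho(2) - phi_22 rho(1)] / [1 - phi_21 rho(1) - phi_22 rho(2)]
    numerator   = 0.1414 - (-0.400008)(-0.0871) - (-0.218423)(-0.3283) = 0.03485112
    denominator = 1 - (-0.400008)(-0.3283) - (-0.218423)(-0.0871) = 0.8496527
  phi_33 = 0.03485112 / 0.8496527 = 0.041.
Therefore phi_{33} = 0.0410.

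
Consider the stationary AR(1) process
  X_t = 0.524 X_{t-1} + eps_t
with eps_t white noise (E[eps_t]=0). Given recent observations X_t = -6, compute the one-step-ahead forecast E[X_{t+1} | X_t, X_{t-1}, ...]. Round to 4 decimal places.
E[X_{t+1} \mid \mathcal F_t] = -3.1440

For an AR(p) model X_t = c + sum_i phi_i X_{t-i} + eps_t, the
one-step-ahead conditional mean is
  E[X_{t+1} | X_t, ...] = c + sum_i phi_i X_{t+1-i}.
Substitute known values:
  E[X_{t+1} | ...] = (0.524) * (-6)
                   = -3.1440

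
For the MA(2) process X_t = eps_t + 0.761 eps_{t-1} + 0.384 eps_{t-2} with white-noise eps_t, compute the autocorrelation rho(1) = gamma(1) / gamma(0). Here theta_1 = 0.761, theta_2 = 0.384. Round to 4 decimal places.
\rho(1) = 0.6100

For an MA(q) process with theta_0 = 1, the autocovariance is
  gamma(k) = sigma^2 * sum_{i=0..q-k} theta_i * theta_{i+k},
and rho(k) = gamma(k) / gamma(0). Sigma^2 cancels.
  numerator   = (1)*(0.761) + (0.761)*(0.384) = 1.053224.
  denominator = (1)^2 + (0.761)^2 + (0.384)^2 = 1.726577.
  rho(1) = 1.053224 / 1.726577 = 0.6100.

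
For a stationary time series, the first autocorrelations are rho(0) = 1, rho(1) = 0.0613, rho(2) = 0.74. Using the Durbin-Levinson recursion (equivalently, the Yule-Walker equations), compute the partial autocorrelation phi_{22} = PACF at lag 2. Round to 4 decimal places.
\phi_{22} = 0.7390

The PACF at lag k is phi_{kk}, the last component of the solution
to the Yule-Walker system G_k phi = r_k where
  (G_k)_{ij} = rho(|i - j|), (r_k)_i = rho(i), i,j = 1..k.
Equivalently, Durbin-Levinson gives phi_{kk} iteratively:
  phi_{11} = rho(1)
  phi_{kk} = [rho(k) - sum_{j=1..k-1} phi_{k-1,j} rho(k-j)]
            / [1 - sum_{j=1..k-1} phi_{k-1,j} rho(j)],
  phi_{k,j} = phi_{k-1,j} - phi_{kk} phi_{k-1,k-j},  j = 1..k-1.
Step k = 1:
  phi_11 = rho(1) = 0.0613.
Step k = 2:
  phi_22 = [rho(2) - phi_11 rho(1)] / [1 - phi_11 rho(1)] = [0.74 - (0.0613)(0.0613)] / [1 - (0.0613)(0.0613)]
         = 0.73624231 / 0.99624231 = 0.739.
Therefore phi_{22} = 0.7390.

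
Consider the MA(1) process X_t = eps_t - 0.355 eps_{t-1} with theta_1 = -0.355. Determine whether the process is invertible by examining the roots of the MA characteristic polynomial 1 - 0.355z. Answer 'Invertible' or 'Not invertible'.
\text{Invertible}

The MA(q) characteristic polynomial is P(z) = 1 - 0.355z.
Invertibility requires all roots to lie outside the unit circle, i.e. |z| > 1 for every root.
This is linear in z: 1 + (-0.355) z = 0  =>  z = -1/(-0.355) = 2.816901,  |z| = 2.816901.
Moduli of all roots: 2.8169.
All moduli strictly greater than 1? Yes.
Verdict: Invertible.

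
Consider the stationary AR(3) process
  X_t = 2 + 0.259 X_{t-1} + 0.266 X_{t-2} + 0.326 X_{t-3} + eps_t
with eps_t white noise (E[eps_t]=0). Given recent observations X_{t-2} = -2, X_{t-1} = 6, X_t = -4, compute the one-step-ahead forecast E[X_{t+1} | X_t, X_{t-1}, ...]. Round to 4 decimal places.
E[X_{t+1} \mid \mathcal F_t] = 1.9080

For an AR(p) model X_t = c + sum_i phi_i X_{t-i} + eps_t, the
one-step-ahead conditional mean is
  E[X_{t+1} | X_t, ...] = c + sum_i phi_i X_{t+1-i}.
Substitute known values:
  E[X_{t+1} | ...] = 2 + (0.259) * (-4) + (0.266) * (6) + (0.326) * (-2)
                   = 1.9080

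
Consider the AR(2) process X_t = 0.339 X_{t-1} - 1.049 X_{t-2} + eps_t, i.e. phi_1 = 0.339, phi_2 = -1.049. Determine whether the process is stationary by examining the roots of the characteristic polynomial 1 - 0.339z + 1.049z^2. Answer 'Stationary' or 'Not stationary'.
\text{Not stationary}

The AR(p) characteristic polynomial is P(z) = 1 - 0.339z + 1.049z^2.
Stationarity requires all roots to lie outside the unit circle, i.e. |z| > 1 for every root.
Set 1 + (-0.339) z + (1.049) z^2 = 0, i.e. a z^2 + b z + c = 0 with a = 1.049, b = -0.339, c = 1.
Discriminant D = b^2 - 4ac = (-0.339)^2 - 4*(1.049)*1 = 0.114921 - (4.196) = -4.081079.
D < 0, so the roots are the complex-conjugate pair z = (-b +/- i sqrt(-D)) / (2a) = 0.1616 +/- 0.9629i.
For a conjugate pair |z|^2 = z * conj(z) = (product of roots) = c/a = 1/(1.049) = 0.953289, so |z| = sqrt(0.953289) = 0.9764 for both roots.
Moduli of all roots: 0.9764, 0.9764.
All moduli strictly greater than 1? No.
Verdict: Not stationary.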